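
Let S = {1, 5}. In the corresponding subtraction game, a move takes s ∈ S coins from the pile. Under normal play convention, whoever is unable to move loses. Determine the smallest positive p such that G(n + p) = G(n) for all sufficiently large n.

2

G(0) = 0
G(1) = mex{0} = 1
G(2) = mex{1} = 0
G(3) = mex{0} = 1
G(4) = mex{1} = 0
G(5) = mex{0,0} = 1
G(6) = mex{1,1} = 0
G(7) = mex{0,0} = 1
G(8) = mex{1,1} = 0
G(9) = mex{0,0} = 1
G(10) = mex{1,1} = 0
G(11) = mex{0,0} = 1
G(12) = mex{1,1} = 0
G(13) = mex{0,0} = 1
G(14) = mex{1,1} = 0
G(n+2) = G(n) holds for n = 0,…,4 (a full window of length max(S) = 5), so the sequence is purely periodic with period 2.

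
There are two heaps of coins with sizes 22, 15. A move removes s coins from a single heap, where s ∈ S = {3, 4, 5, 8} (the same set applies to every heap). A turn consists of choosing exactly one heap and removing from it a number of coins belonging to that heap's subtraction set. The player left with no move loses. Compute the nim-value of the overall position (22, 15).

1

All heaps use S = {3, 4, 5, 8}:
G(0) = 0
G(1) = mex{} = 0
G(2) = mex{} = 0
G(3) = mex{0} = 1
G(4) = mex{0,0} = 1
G(5) = mex{0,0,0} = 1
G(6) = mex{1,0,0} = 2
G(7) = mex{1,1,0} = 2
G(8) = mex{1,1,1,0} = 2
G(9) = mex{2,1,1,0} = 3
G(10) = mex{2,2,1,0} = 3
G(11) = mex{2,2,2,1} = 0
G(12) = mex{3,2,2,1} = 0
G(13) = mex{3,3,2,1} = 0
G(14) = mex{0,3,3,2} = 1
G(15) = mex{0,0,3,2} = 1
G(16) = mex{0,0,0,2} = 1
G(17) = mex{1,0,0,3} = 2
G(18) = mex{1,1,0,3} = 2
G(19) = mex{1,1,1,0} = 2
G(20) = mex{2,1,1,0} = 3
G(21) = mex{2,2,1,0} = 3
G(22) = mex{2,2,2,1} = 0
Heap A: G(22) = 0.
Heap B: G(15) = 1.
Combined Grundy value = 0 ⊕ 1 = 1.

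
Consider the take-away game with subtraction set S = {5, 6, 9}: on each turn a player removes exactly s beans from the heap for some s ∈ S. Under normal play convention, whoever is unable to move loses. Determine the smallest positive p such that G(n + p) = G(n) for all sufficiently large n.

G(0) = 0
G(1) = mex{} = 0
G(2) = mex{} = 0
G(3) = mex{} = 0
G(4) = mex{} = 0
G(5) = mex{0} = 1
G(6) = mex{0,0} = 1
G(7) = mex{0,0} = 1
G(8) = mex{0,0} = 1
G(9) = mex{0,0,0} = 1
G(10) = mex{1,0,0} = 2
G(11) = mex{1,1,0} = 2
G(12) = mex{1,1,0} = 2
G(13) = mex{1,1,0} = 2
G(14) = mex{1,1,1} = 0
G(15) = mex{2,1,1} = 0
G(16) = mex{2,2,1} = 0
G(17) = mex{2,2,1} = 0
G(18) = mex{2,2,1} = 0
G(19) = mex{0,2,2} = 1
G(20) = mex{0,0,2} = 1
G(21) = mex{0,0,2} = 1
G(22) = mex{0,0,2} = 1
G(23) = mex{0,0,0} = 1
G(24) = mex{1,0,0} = 2
G(25) = mex{1,1,0} = 2
G(26) = mex{1,1,0} = 2
G(27) = mex{1,1,0} = 2
G(28) = mex{1,1,1} = 0
G(29) = mex{2,1,1} = 0
G(n+14) = G(n) holds for n = 0,…,8 (a full window of length max(S) = 9), so the sequence is purely periodic with period 14.

14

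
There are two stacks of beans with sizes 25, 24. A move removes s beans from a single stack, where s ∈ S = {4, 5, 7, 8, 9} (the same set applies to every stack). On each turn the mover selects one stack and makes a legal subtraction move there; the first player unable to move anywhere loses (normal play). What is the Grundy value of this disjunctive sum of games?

All stacks use S = {4, 5, 7, 8, 9}:
n :  0  1  2  3  4  5  6  7  8  9 10 11 12 13 14 15 16 17 18 19 20 21 22 23 24 25
G :  0  0  0  0  1  1  1  1  2  2  2  2  3  0  0  0  0  1  1  1  1  2  2  2  2  3
Stack A: G(25) = 3.
Stack B: G(24) = 2.
Combined Grundy value = 3 ⊕ 2 = 1.

1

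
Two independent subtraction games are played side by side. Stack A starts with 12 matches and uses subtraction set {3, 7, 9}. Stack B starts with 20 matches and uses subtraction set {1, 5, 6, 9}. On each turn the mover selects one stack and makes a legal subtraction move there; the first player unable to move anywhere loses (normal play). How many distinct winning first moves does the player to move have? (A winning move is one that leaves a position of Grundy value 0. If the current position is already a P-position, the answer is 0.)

Stack A, S = {3, 7, 9}:
G(0) = 0
G(1) = mex{} = 0
G(2) = mex{} = 0
G(3) = mex{0} = 1
G(4) = mex{0} = 1
G(5) = mex{0} = 1
G(6) = mex{1} = 0
G(7) = mex{1,0} = 2
G(8) = mex{1,0} = 2
G(9) = mex{0,0,0} = 1
G(10) = mex{2,1,0} = 3
G(11) = mex{2,1,0} = 3
G(12) = mex{1,1,1} = 0
G_A(12) = 0.
Stack B, S = {1, 5, 6, 9}:
G(0) = 0
G(1) = mex{0} = 1
G(2) = mex{1} = 0
G(3) = mex{0} = 1
G(4) = mex{1} = 0
G(5) = mex{0,0} = 1
G(6) = mex{1,1,0} = 2
G(7) = mex{2,0,1} = 3
G(8) = mex{3,1,0} = 2
G(9) = mex{2,0,1,0} = 3
G(10) = mex{3,1,0,1} = 2
G(11) = mex{2,2,1,0} = 3
G(12) = mex{3,3,2,1} = 0
G(13) = mex{0,2,3,0} = 1
G(14) = mex{1,3,2,1} = 0
G(15) = mex{0,2,3,2} = 1
G(16) = mex{1,3,2,3} = 0
G(17) = mex{0,0,3,2} = 1
G(18) = mex{1,1,0,3} = 2
G(19) = mex{2,0,1,2} = 3
G(20) = mex{3,1,0,3} = 2
G_B(20) = 2.
Combined Grundy value = 0 ⊕ 2 = 2.
A winning move leaves total XOR = 0, i.e. changes one component's Grundy value g to g ⊕ X where X is the current total.
Stack A: need g' = 0⊕2 = 2. Options: 12−3→G=1, 12−7→G=1, 12−9→G=1. Hits: 0.
Stack B: need g' = 2⊕2 = 0. Options: 20−1→G=3, 20−5→G=1, 20−6→G=0, 20−9→G=3. Hits: 1.

1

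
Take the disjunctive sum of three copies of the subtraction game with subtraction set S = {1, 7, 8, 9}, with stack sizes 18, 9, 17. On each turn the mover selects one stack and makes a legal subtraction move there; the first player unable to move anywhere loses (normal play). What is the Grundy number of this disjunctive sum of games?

2

All stacks use S = {1, 7, 8, 9}:
G(0) = 0
G(1) = mex{0} = 1
G(2) = mex{1} = 0
G(3) = mex{0} = 1
G(4) = mex{1} = 0
G(5) = mex{0} = 1
G(6) = mex{1} = 0
G(7) = mex{0,0} = 1
G(8) = mex{1,1,0} = 2
G(9) = mex{2,0,1,0} = 3
G(10) = mex{3,1,0,1} = 2
G(11) = mex{2,0,1,0} = 3
G(12) = mex{3,1,0,1} = 2
G(13) = mex{2,0,1,0} = 3
G(14) = mex{3,1,0,1} = 2
G(15) = mex{2,2,1,0} = 3
G(16) = mex{3,3,2,1} = 0
G(17) = mex{0,2,3,2} = 1
G(18) = mex{1,3,2,3} = 0
Stack A: G(18) = 0.
Stack B: G(9) = 3.
Stack C: G(17) = 1.
Combined Grundy value = 0 ⊕ 3 ⊕ 1 = 2.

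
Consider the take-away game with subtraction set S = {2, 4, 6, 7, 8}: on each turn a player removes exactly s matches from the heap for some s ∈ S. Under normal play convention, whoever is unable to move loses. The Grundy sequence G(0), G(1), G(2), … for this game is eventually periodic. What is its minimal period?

10

n :  0  1  2  3  4  5  6  7  8  9 10 11 12 13 14 15 16 17 18 19 20 21
G :  0  0  1  1  2  2  3  3  4  4  0  0  1  1  2  2  3  3  4  4  0  0
G(n+10) = G(n) holds for n = 0,…,7 (a full window of length max(S) = 8), so the sequence is purely periodic with period 10.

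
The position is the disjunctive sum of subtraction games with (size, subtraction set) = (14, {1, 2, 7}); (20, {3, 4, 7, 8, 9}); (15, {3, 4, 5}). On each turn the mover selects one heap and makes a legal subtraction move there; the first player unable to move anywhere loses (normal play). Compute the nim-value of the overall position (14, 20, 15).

2

Heap A, S = {1, 2, 7}:
G(0) = 0
G(1) = mex{0} = 1
G(2) = mex{1,0} = 2
G(3) = mex{2,1} = 0
G(4) = mex{0,2} = 1
G(5) = mex{1,0} = 2
G(6) = mex{2,1} = 0
G(7) = mex{0,2,0} = 1
G(8) = mex{1,0,1} = 2
G(9) = mex{2,1,2} = 0
G(10) = mex{0,2,0} = 1
G(11) = mex{1,0,1} = 2
G(12) = mex{2,1,2} = 0
G(13) = mex{0,2,0} = 1
G(14) = mex{1,0,1} = 2
G_A(14) = 2.
Heap B, S = {3, 4, 7, 8, 9}:
n :  0  1  2  3  4  5  6  7  8  9 10 11 12 13 14 15 16 17 18 19 20
G :  0  0  0  1  1  1  2  2  2  3  3  3  0  0  0  1  1  1  2  2  2
G_B(20) = 2.
Heap C, S = {3, 4, 5}:
n :  0  1  2  3  4  5  6  7  8  9 10 11 12 13 14 15
G :  0  0  0  1  1  1  2  2  0  0  0  1  1  1  2  2
G_C(15) = 2.
Combined Grundy value = 2 ⊕ 2 ⊕ 2 = 2.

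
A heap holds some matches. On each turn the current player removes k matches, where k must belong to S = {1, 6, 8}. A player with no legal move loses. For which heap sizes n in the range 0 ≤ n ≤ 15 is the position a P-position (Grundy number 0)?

0, 2, 4, 7, 9, 11, 14

G(0) = 0
G(1) = mex{0} = 1
G(2) = mex{1} = 0
G(3) = mex{0} = 1
G(4) = mex{1} = 0
G(5) = mex{0} = 1
G(6) = mex{1,0} = 2
G(7) = mex{2,1} = 0
G(8) = mex{0,0,0} = 1
G(9) = mex{1,1,1} = 0
G(10) = mex{0,0,0} = 1
G(11) = mex{1,1,1} = 0
G(12) = mex{0,2,0} = 1
G(13) = mex{1,0,1} = 2
G(14) = mex{2,1,2} = 0
G(15) = mex{0,0,0} = 1
P-positions are exactly the n with G(n) = 0.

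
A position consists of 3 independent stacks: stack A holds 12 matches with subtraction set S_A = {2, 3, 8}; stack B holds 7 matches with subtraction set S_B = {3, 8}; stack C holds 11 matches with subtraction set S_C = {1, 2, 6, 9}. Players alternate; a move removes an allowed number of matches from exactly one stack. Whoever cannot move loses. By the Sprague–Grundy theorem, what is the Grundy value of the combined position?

Stack A, S = {2, 3, 8}:
G(0) = 0
G(1) = mex{} = 0
G(2) = mex{0} = 1
G(3) = mex{0,0} = 1
G(4) = mex{1,0} = 2
G(5) = mex{1,1} = 0
G(6) = mex{2,1} = 0
G(7) = mex{0,2} = 1
G(8) = mex{0,0,0} = 1
G(9) = mex{1,0,0} = 2
G(10) = mex{1,1,1} = 0
G(11) = mex{2,1,1} = 0
G(12) = mex{0,2,2} = 1
G_A(12) = 1.
Stack B, S = {3, 8}:
G(0) = 0
G(1) = mex{} = 0
G(2) = mex{} = 0
G(3) = mex{0} = 1
G(4) = mex{0} = 1
G(5) = mex{0} = 1
G(6) = mex{1} = 0
G(7) = mex{1} = 0
G_B(7) = 0.
Stack C, S = {1, 2, 6, 9}:
G(0) = 0
G(1) = mex{0} = 1
G(2) = mex{1,0} = 2
G(3) = mex{2,1} = 0
G(4) = mex{0,2} = 1
G(5) = mex{1,0} = 2
G(6) = mex{2,1,0} = 3
G(7) = mex{3,2,1} = 0
G(8) = mex{0,3,2} = 1
G(9) = mex{1,0,0,0} = 2
G(10) = mex{2,1,1,1} = 0
G(11) = mex{0,2,2,2} = 1
G_C(11) = 1.
Combined Grundy value = 1 ⊕ 0 ⊕ 1 = 0.

0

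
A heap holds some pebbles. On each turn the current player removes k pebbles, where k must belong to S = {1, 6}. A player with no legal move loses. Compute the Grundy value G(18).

0

n :  0  1  2  3  4  5  6  7  8  9 10 11 12 13 14 15 16 17 18
G :  0  1  0  1  0  1  2  0  1  0  1  0  1  2  0  1  0  1  0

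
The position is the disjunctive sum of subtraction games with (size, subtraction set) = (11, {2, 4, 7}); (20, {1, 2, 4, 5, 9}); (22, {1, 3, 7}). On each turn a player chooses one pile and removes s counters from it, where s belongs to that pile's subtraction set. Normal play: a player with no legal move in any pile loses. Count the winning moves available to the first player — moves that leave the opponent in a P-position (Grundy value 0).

Pile A, S = {2, 4, 7}:
n :  0  1  2  3  4  5  6  7  8  9 10 11
G :  0  0  1  1  2  2  0  3  1  0  2  1
G_A(11) = 1.
Pile B, S = {1, 2, 4, 5, 9}:
n :  0  1  2  3  4  5  6  7  8  9 10 11 12 13 14 15 16 17 18 19 20
G :  0  1  2  0  1  2  0  1  2  3  4  5  3  0  1  2  0  1  2  0  1
G_B(20) = 1.
Pile C, S = {1, 3, 7}:
n :  0  1  2  3  4  5  6  7  8  9 10 11 12 13 14 15 16 17 18 19 20 21 22
G :  0  1  0  1  0  1  0  1  0  1  0  1  0  1  0  1  0  1  0  1  0  1  0
G_C(22) = 0.
Combined Grundy value = 1 ⊕ 1 ⊕ 0 = 0.
A winning move leaves total XOR = 0, i.e. changes one component's Grundy value g to g ⊕ X where X is the current total.
Pile A: target g' = 1⊕0 = 1, but every legal move changes the Grundy value (mex property), so 0 moves.
Pile B: target g' = 1⊕0 = 1, but every legal move changes the Grundy value (mex property), so 0 moves.
Pile C: target g' = 0⊕0 = 0, but every legal move changes the Grundy value (mex property), so 0 moves.

0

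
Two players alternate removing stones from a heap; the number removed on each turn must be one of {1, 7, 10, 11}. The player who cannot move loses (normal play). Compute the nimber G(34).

n :  0  1  2  3  4  5  6  7  8  9 10 11 12 13 14 15 16 17 18 19 20 21 22 23 24 25 26 27 28 29 30 31 32 33 34
G :  0  1  0  1  0  1  0  1  0  1  2  3  2  3  2  3  2  3  2  3  0  1  0  1  0  1  0  1  0  1  2  3  2  3  2

2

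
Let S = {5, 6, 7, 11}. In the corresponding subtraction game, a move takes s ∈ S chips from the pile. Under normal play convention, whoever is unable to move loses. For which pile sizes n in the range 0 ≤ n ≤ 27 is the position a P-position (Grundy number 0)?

0, 1, 2, 3, 4, 16, 17, 18, 19, 20

n :  0  1  2  3  4  5  6  7  8  9 10 11 12 13 14 15 16 17 18 19 20 21 22 23 24 25 26 27
G :  0  0  0  0  0  1  1  1  1  1  2  2  2  2  2  3  0  0  0  0  0  1  1  1  1  1  2  2
P-positions are exactly the n with G(n) = 0.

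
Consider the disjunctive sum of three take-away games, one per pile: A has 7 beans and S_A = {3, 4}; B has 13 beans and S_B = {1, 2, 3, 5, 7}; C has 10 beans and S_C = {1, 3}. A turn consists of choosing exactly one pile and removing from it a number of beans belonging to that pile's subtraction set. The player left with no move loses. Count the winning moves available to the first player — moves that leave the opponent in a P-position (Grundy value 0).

Pile A, S = {3, 4}:
G(0) = 0
G(1) = mex{} = 0
G(2) = mex{} = 0
G(3) = mex{0} = 1
G(4) = mex{0,0} = 1
G(5) = mex{0,0} = 1
G(6) = mex{1,0} = 2
G(7) = mex{1,1} = 0
G_A(7) = 0.
Pile B, S = {1, 2, 3, 5, 7}:
n :  0  1  2  3  4  5  6  7  8  9 10 11 12 13
G :  0  1  2  3  0  1  2  3  0  1  2  3  0  1
G_B(13) = 1.
Pile C, S = {1, 3}:
n :  0  1  2  3  4  5  6  7  8  9 10
G :  0  1  0  1  0  1  0  1  0  1  0
G_C(10) = 0.
Combined Grundy value = 0 ⊕ 1 ⊕ 0 = 1.
A winning move leaves total XOR = 0, i.e. changes one component's Grundy value g to g ⊕ X where X is the current total.
Pile A: need g' = 0⊕1 = 1. Options: 7−3→G=1, 7−4→G=1. Hits: 2.
Pile B: need g' = 1⊕1 = 0. Options: 13−1→G=0, 13−2→G=3, 13−3→G=2, 13−5→G=0, 13−7→G=2. Hits: 2.
Pile C: need g' = 0⊕1 = 1. Options: 10−1→G=1, 10−3→G=1. Hits: 2.

6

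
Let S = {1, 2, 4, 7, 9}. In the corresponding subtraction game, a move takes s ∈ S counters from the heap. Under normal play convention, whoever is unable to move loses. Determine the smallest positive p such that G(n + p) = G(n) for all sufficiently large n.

n :  0  1  2  3  4  5  6  7  8  9 10 11 12 13 14 15 16 17 18 19 20 21 22 23
G :  0  1  2  0  1  2  0  1  2  3  4  0  1  2  0  1  2  0  1  2  3  4  0  1
G(n+11) = G(n) holds for n = 0,…,8 (a full window of length max(S) = 9), so the sequence is purely periodic with period 11.

11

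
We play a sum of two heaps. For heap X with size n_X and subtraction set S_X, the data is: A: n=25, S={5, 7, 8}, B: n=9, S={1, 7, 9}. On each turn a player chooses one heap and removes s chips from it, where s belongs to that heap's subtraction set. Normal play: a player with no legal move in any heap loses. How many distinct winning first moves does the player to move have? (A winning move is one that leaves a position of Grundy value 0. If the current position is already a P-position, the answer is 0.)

Heap A, S = {5, 7, 8}:
G(0) = 0
G(1) = mex{} = 0
G(2) = mex{} = 0
G(3) = mex{} = 0
G(4) = mex{} = 0
G(5) = mex{0} = 1
G(6) = mex{0} = 1
G(7) = mex{0,0} = 1
G(8) = mex{0,0,0} = 1
G(9) = mex{0,0,0} = 1
G(10) = mex{1,0,0} = 2
G(11) = mex{1,0,0} = 2
G(12) = mex{1,1,0} = 2
G(13) = mex{1,1,1} = 0
G(14) = mex{1,1,1} = 0
G(15) = mex{2,1,1} = 0
G(16) = mex{2,1,1} = 0
G(17) = mex{2,2,1} = 0
G(18) = mex{0,2,2} = 1
G(19) = mex{0,2,2} = 1
G(20) = mex{0,0,2} = 1
G(21) = mex{0,0,0} = 1
G(22) = mex{0,0,0} = 1
G(23) = mex{1,0,0} = 2
G(24) = mex{1,0,0} = 2
G(25) = mex{1,1,0} = 2
G_A(25) = 2.
Heap B, S = {1, 7, 9}:
G(0) = 0
G(1) = mex{0} = 1
G(2) = mex{1} = 0
G(3) = mex{0} = 1
G(4) = mex{1} = 0
G(5) = mex{0} = 1
G(6) = mex{1} = 0
G(7) = mex{0,0} = 1
G(8) = mex{1,1} = 0
G(9) = mex{0,0,0} = 1
G_B(9) = 1.
Combined Grundy value = 2 ⊕ 1 = 3.
A winning move leaves total XOR = 0, i.e. changes one component's Grundy value g to g ⊕ X where X is the current total.
Heap A: need g' = 2⊕3 = 1. Options: 25−5→G=1, 25−7→G=1, 25−8→G=0. Hits: 2.
Heap B: need g' = 1⊕3 = 2. Options: 9−1→G=0, 9−7→G=0, 9−9→G=0. Hits: 0.

2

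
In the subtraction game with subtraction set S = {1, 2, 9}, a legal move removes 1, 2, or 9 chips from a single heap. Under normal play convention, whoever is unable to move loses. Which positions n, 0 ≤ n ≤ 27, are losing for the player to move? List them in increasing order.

0, 3, 6, 10, 13, 16, 20, 23, 26

G(0) = 0
G(1) = mex{0} = 1
G(2) = mex{1,0} = 2
G(3) = mex{2,1} = 0
G(4) = mex{0,2} = 1
G(5) = mex{1,0} = 2
G(6) = mex{2,1} = 0
G(7) = mex{0,2} = 1
G(8) = mex{1,0} = 2
G(9) = mex{2,1,0} = 3
G(10) = mex{3,2,1} = 0
G(11) = mex{0,3,2} = 1
G(12) = mex{1,0,0} = 2
G(13) = mex{2,1,1} = 0
G(14) = mex{0,2,2} = 1
G(15) = mex{1,0,0} = 2
G(16) = mex{2,1,1} = 0
G(17) = mex{0,2,2} = 1
G(18) = mex{1,0,3} = 2
G(19) = mex{2,1,0} = 3
G(20) = mex{3,2,1} = 0
G(21) = mex{0,3,2} = 1
G(22) = mex{1,0,0} = 2
G(23) = mex{2,1,1} = 0
G(24) = mex{0,2,2} = 1
G(25) = mex{1,0,0} = 2
G(26) = mex{2,1,1} = 0
G(27) = mex{0,2,2} = 1
P-positions are exactly the n with G(n) = 0.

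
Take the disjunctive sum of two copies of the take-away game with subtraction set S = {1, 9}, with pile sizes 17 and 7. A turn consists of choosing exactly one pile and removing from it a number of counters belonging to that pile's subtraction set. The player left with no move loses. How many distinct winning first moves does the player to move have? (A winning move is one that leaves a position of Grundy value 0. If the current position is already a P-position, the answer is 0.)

All piles use S = {1, 9}:
n :  0  1  2  3  4  5  6  7  8  9 10 11 12 13 14 15 16 17
G :  0  1  0  1  0  1  0  1  0  1  0  1  0  1  0  1  0  1
Pile A: G(17) = 1.
Pile B: G(7) = 1.
Combined Grundy value = 1 ⊕ 1 = 0.
A winning move leaves total XOR = 0, i.e. changes one component's Grundy value g to g ⊕ X where X is the current total.
Pile A: target g' = 1⊕0 = 1, but every legal move changes the Grundy value (mex property), so 0 moves.
Pile B: target g' = 1⊕0 = 1, but every legal move changes the Grundy value (mex property), so 0 moves.

0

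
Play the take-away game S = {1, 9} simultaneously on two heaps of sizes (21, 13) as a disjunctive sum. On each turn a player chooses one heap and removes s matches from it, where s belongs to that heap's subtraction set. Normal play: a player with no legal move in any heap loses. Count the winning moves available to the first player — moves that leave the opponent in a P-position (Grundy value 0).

0

All heaps use S = {1, 9}:
G(0) = 0
G(1) = mex{0} = 1
G(2) = mex{1} = 0
G(3) = mex{0} = 1
G(4) = mex{1} = 0
G(5) = mex{0} = 1
G(6) = mex{1} = 0
G(7) = mex{0} = 1
G(8) = mex{1} = 0
G(9) = mex{0,0} = 1
G(10) = mex{1,1} = 0
G(11) = mex{0,0} = 1
G(12) = mex{1,1} = 0
G(13) = mex{0,0} = 1
G(14) = mex{1,1} = 0
G(15) = mex{0,0} = 1
G(16) = mex{1,1} = 0
G(17) = mex{0,0} = 1
G(18) = mex{1,1} = 0
G(19) = mex{0,0} = 1
G(20) = mex{1,1} = 0
G(21) = mex{0,0} = 1
Heap A: G(21) = 1.
Heap B: G(13) = 1.
Combined Grundy value = 1 ⊕ 1 = 0.
A winning move leaves total XOR = 0, i.e. changes one component's Grundy value g to g ⊕ X where X is the current total.
Heap A: target g' = 1⊕0 = 1, but every legal move changes the Grundy value (mex property), so 0 moves.
Heap B: target g' = 1⊕0 = 1, but every legal move changes the Grundy value (mex property), so 0 moves.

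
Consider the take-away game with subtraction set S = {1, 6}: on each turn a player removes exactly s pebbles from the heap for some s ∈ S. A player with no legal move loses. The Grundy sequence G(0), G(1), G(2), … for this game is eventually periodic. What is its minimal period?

n :  0  1  2  3  4  5  6  7  8  9 10 11 12 13 14 15
G :  0  1  0  1  0  1  2  0  1  0  1  0  1  2  0  1
G(n+7) = G(n) holds for n = 0,…,5 (a full window of length max(S) = 6), so the sequence is purely periodic with period 7.

7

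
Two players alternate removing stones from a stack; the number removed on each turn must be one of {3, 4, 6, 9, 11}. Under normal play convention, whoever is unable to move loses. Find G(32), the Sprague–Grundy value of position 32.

1

G(0) = 0
G(1) = mex{} = 0
G(2) = mex{} = 0
G(3) = mex{0} = 1
G(4) = mex{0,0} = 1
G(5) = mex{0,0} = 1
G(6) = mex{1,0,0} = 2
G(7) = mex{1,1,0} = 2
G(8) = mex{1,1,0} = 2
G(9) = mex{2,1,1,0} = 3
G(10) = mex{2,2,1,0} = 3
G(11) = mex{2,2,1,0,0} = 3
G(12) = mex{3,2,2,1,0} = 4
G(13) = mex{3,3,2,1,0} = 4
G(14) = mex{3,3,2,1,1} = 0
G(15) = mex{4,3,3,2,1} = 0
G(16) = mex{4,4,3,2,1} = 0
G(17) = mex{0,4,3,2,2} = 1
G(18) = mex{0,0,4,3,2} = 1
G(19) = mex{0,0,4,3,2} = 1
G(20) = mex{1,0,0,3,3} = 2
G(21) = mex{1,1,0,4,3} = 2
G(22) = mex{1,1,0,4,3} = 2
G(23) = mex{2,1,1,0,4} = 3
G(24) = mex{2,2,1,0,4} = 3
G(25) = mex{2,2,1,0,0} = 3
G(26) = mex{3,2,2,1,0} = 4
G(27) = mex{3,3,2,1,0} = 4
G(28) = mex{3,3,2,1,1} = 0
G(29) = mex{4,3,3,2,1} = 0
G(30) = mex{4,4,3,2,1} = 0
G(31) = mex{0,4,3,2,2} = 1
G(32) = mex{0,0,4,3,2} = 1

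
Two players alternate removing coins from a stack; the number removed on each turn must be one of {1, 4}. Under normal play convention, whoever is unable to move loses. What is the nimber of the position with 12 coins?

G(0) = 0
G(1) = mex{0} = 1
G(2) = mex{1} = 0
G(3) = mex{0} = 1
G(4) = mex{1,0} = 2
G(5) = mex{2,1} = 0
G(6) = mex{0,0} = 1
G(7) = mex{1,1} = 0
G(8) = mex{0,2} = 1
G(9) = mex{1,0} = 2
G(10) = mex{2,1} = 0
G(11) = mex{0,0} = 1
G(12) = mex{1,1} = 0

0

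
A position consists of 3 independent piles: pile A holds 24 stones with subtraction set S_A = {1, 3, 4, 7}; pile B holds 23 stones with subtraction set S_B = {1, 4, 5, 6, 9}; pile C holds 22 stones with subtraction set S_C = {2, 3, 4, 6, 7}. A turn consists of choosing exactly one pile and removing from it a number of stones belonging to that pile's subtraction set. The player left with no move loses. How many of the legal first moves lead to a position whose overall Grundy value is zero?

Pile A, S = {1, 3, 4, 7}:
G(0) = 0
G(1) = mex{0} = 1
G(2) = mex{1} = 0
G(3) = mex{0,0} = 1
G(4) = mex{1,1,0} = 2
G(5) = mex{2,0,1} = 3
G(6) = mex{3,1,0} = 2
G(7) = mex{2,2,1,0} = 3
G(8) = mex{3,3,2,1} = 0
G(9) = mex{0,2,3,0} = 1
G(10) = mex{1,3,2,1} = 0
G(11) = mex{0,0,3,2} = 1
G(12) = mex{1,1,0,3} = 2
G(13) = mex{2,0,1,2} = 3
G(14) = mex{3,1,0,3} = 2
G(15) = mex{2,2,1,0} = 3
G(16) = mex{3,3,2,1} = 0
G(17) = mex{0,2,3,0} = 1
G(18) = mex{1,3,2,1} = 0
G(19) = mex{0,0,3,2} = 1
G(20) = mex{1,1,0,3} = 2
G(21) = mex{2,0,1,2} = 3
G(22) = mex{3,1,0,3} = 2
G(23) = mex{2,2,1,0} = 3
G(24) = mex{3,3,2,1} = 0
G_A(24) = 0.
Pile B, S = {1, 4, 5, 6, 9}:
G(0) = 0
G(1) = mex{0} = 1
G(2) = mex{1} = 0
G(3) = mex{0} = 1
G(4) = mex{1,0} = 2
G(5) = mex{2,1,0} = 3
G(6) = mex{3,0,1,0} = 2
G(7) = mex{2,1,0,1} = 3
G(8) = mex{3,2,1,0} = 4
G(9) = mex{4,3,2,1,0} = 5
G(10) = mex{5,2,3,2,1} = 0
G(11) = mex{0,3,2,3,0} = 1
G(12) = mex{1,4,3,2,1} = 0
G(13) = mex{0,5,4,3,2} = 1
G(14) = mex{1,0,5,4,3} = 2
G(15) = mex{2,1,0,5,2} = 3
G(16) = mex{3,0,1,0,3} = 2
G(17) = mex{2,1,0,1,4} = 3
G(18) = mex{3,2,1,0,5} = 4
G(19) = mex{4,3,2,1,0} = 5
G(20) = mex{5,2,3,2,1} = 0
G(21) = mex{0,3,2,3,0} = 1
G(22) = mex{1,4,3,2,1} = 0
G(23) = mex{0,5,4,3,2} = 1
G_B(23) = 1.
Pile C, S = {2, 3, 4, 6, 7}:
G(0) = 0
G(1) = mex{} = 0
G(2) = mex{0} = 1
G(3) = mex{0,0} = 1
G(4) = mex{1,0,0} = 2
G(5) = mex{1,1,0} = 2
G(6) = mex{2,1,1,0} = 3
G(7) = mex{2,2,1,0,0} = 3
G(8) = mex{3,2,2,1,0} = 4
G(9) = mex{3,3,2,1,1} = 0
G(10) = mex{4,3,3,2,1} = 0
G(11) = mex{0,4,3,2,2} = 1
G(12) = mex{0,0,4,3,2} = 1
G(13) = mex{1,0,0,3,3} = 2
G(14) = mex{1,1,0,4,3} = 2
G(15) = mex{2,1,1,0,4} = 3
G(16) = mex{2,2,1,0,0} = 3
G(17) = mex{3,2,2,1,0} = 4
G(18) = mex{3,3,2,1,1} = 0
G(19) = mex{4,3,3,2,1} = 0
G(20) = mex{0,4,3,2,2} = 1
G(21) = mex{0,0,4,3,2} = 1
G(22) = mex{1,0,0,3,3} = 2
G_C(22) = 2.
Combined Grundy value = 0 ⊕ 1 ⊕ 2 = 3.
A winning move leaves total XOR = 0, i.e. changes one component's Grundy value g to g ⊕ X where X is the current total.
Pile A: need g' = 0⊕3 = 3. Options: 24−1→G=3, 24−3→G=3, 24−4→G=2, 24−7→G=1. Hits: 2.
Pile B: need g' = 1⊕3 = 2. Options: 23−1→G=0, 23−4→G=5, 23−5→G=4, 23−6→G=3, 23−9→G=2. Hits: 1.
Pile C: need g' = 2⊕3 = 1. Options: 22−2→G=1, 22−3→G=0, 22−4→G=0, 22−6→G=3, 22−7→G=3. Hits: 1.

4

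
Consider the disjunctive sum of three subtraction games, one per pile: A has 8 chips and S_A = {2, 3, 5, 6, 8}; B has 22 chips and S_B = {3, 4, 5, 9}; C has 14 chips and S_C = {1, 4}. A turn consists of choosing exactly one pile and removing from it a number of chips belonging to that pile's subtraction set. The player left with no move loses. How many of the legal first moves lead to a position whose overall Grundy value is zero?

1

Pile A, S = {2, 3, 5, 6, 8}:
n : 0 1 2 3 4 5 6 7 8
G : 0 0 1 1 2 2 3 3 4
G_A(8) = 4.
Pile B, S = {3, 4, 5, 9}:
n :  0  1  2  3  4  5  6  7  8  9 10 11 12 13 14 15 16 17 18 19 20 21 22
G :  0  0  0  1  1  1  2  2  0  3  3  1  4  2  0  0  0  1  1  1  2  2  0
G_B(22) = 0.
Pile C, S = {1, 4}:
n :  0  1  2  3  4  5  6  7  8  9 10 11 12 13 14
G :  0  1  0  1  2  0  1  0  1  2  0  1  0  1  2
G_C(14) = 2.
Combined Grundy value = 4 ⊕ 0 ⊕ 2 = 6.
A winning move leaves total XOR = 0, i.e. changes one component's Grundy value g to g ⊕ X where X is the current total.
Pile A: need g' = 4⊕6 = 2. Options: 8−2→G=3, 8−3→G=2, 8−5→G=1, 8−6→G=1, 8−8→G=0. Hits: 1.
Pile B: need g' = 0⊕6 = 6. Options: 22−3→G=1, 22−4→G=1, 22−5→G=1, 22−9→G=2. Hits: 0.
Pile C: need g' = 2⊕6 = 4. Options: 14−1→G=1, 14−4→G=0. Hits: 0.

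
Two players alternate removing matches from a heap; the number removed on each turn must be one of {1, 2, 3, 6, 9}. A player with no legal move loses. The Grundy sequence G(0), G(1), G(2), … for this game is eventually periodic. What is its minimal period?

4

G(0) = 0
G(1) = mex{0} = 1
G(2) = mex{1,0} = 2
G(3) = mex{2,1,0} = 3
G(4) = mex{3,2,1} = 0
G(5) = mex{0,3,2} = 1
G(6) = mex{1,0,3,0} = 2
G(7) = mex{2,1,0,1} = 3
G(8) = mex{3,2,1,2} = 0
G(9) = mex{0,3,2,3,0} = 1
G(10) = mex{1,0,3,0,1} = 2
G(11) = mex{2,1,0,1,2} = 3
G(12) = mex{3,2,1,2,3} = 0
G(13) = mex{0,3,2,3,0} = 1
G(14) = mex{1,0,3,0,1} = 2
G(n+4) = G(n) holds for n = 0,…,8 (a full window of length max(S) = 9), so the sequence is purely periodic with period 4.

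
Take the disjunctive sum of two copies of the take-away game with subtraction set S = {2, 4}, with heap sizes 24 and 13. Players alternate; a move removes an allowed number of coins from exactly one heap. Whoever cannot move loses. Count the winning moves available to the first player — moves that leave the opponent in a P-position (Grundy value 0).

0

All heaps use S = {2, 4}:
G(0) = 0
G(1) = mex{} = 0
G(2) = mex{0} = 1
G(3) = mex{0} = 1
G(4) = mex{1,0} = 2
G(5) = mex{1,0} = 2
G(6) = mex{2,1} = 0
G(7) = mex{2,1} = 0
G(8) = mex{0,2} = 1
G(9) = mex{0,2} = 1
G(10) = mex{1,0} = 2
G(11) = mex{1,0} = 2
G(12) = mex{2,1} = 0
G(13) = mex{2,1} = 0
G(14) = mex{0,2} = 1
G(15) = mex{0,2} = 1
G(16) = mex{1,0} = 2
G(17) = mex{1,0} = 2
G(18) = mex{2,1} = 0
G(19) = mex{2,1} = 0
G(20) = mex{0,2} = 1
G(21) = mex{0,2} = 1
G(22) = mex{1,0} = 2
G(23) = mex{1,0} = 2
G(24) = mex{2,1} = 0
Heap A: G(24) = 0.
Heap B: G(13) = 0.
Combined Grundy value = 0 ⊕ 0 = 0.
A winning move leaves total XOR = 0, i.e. changes one component's Grundy value g to g ⊕ X where X is the current total.
Heap A: target g' = 0⊕0 = 0, but every legal move changes the Grundy value (mex property), so 0 moves.
Heap B: target g' = 0⊕0 = 0, but every legal move changes the Grundy value (mex property), so 0 moves.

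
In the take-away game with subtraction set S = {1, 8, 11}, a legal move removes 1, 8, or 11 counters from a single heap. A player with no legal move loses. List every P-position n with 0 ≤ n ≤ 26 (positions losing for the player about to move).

G(0) = 0
G(1) = mex{0} = 1
G(2) = mex{1} = 0
G(3) = mex{0} = 1
G(4) = mex{1} = 0
G(5) = mex{0} = 1
G(6) = mex{1} = 0
G(7) = mex{0} = 1
G(8) = mex{1,0} = 2
G(9) = mex{2,1} = 0
G(10) = mex{0,0} = 1
G(11) = mex{1,1,0} = 2
G(12) = mex{2,0,1} = 3
G(13) = mex{3,1,0} = 2
G(14) = mex{2,0,1} = 3
G(15) = mex{3,1,0} = 2
G(16) = mex{2,2,1} = 0
G(17) = mex{0,0,0} = 1
G(18) = mex{1,1,1} = 0
G(19) = mex{0,2,2} = 1
G(20) = mex{1,3,0} = 2
G(21) = mex{2,2,1} = 0
G(22) = mex{0,3,2} = 1
G(23) = mex{1,2,3} = 0
G(24) = mex{0,0,2} = 1
G(25) = mex{1,1,3} = 0
G(26) = mex{0,0,2} = 1
P-positions are exactly the n with G(n) = 0.

0, 2, 4, 6, 9, 16, 18, 21, 23, 25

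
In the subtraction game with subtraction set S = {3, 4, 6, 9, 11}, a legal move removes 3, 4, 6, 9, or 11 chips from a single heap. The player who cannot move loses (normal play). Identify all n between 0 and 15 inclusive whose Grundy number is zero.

G(0) = 0
G(1) = mex{} = 0
G(2) = mex{} = 0
G(3) = mex{0} = 1
G(4) = mex{0,0} = 1
G(5) = mex{0,0} = 1
G(6) = mex{1,0,0} = 2
G(7) = mex{1,1,0} = 2
G(8) = mex{1,1,0} = 2
G(9) = mex{2,1,1,0} = 3
G(10) = mex{2,2,1,0} = 3
G(11) = mex{2,2,1,0,0} = 3
G(12) = mex{3,2,2,1,0} = 4
G(13) = mex{3,3,2,1,0} = 4
G(14) = mex{3,3,2,1,1} = 0
G(15) = mex{4,3,3,2,1} = 0
P-positions are exactly the n with G(n) = 0.

0, 1, 2, 14, 15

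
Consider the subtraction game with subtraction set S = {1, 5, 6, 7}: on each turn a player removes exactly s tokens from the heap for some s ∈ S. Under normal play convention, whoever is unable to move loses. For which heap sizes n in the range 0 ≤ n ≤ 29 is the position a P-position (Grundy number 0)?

0, 2, 4, 12, 14, 16, 24, 26, 28

G(0) = 0
G(1) = mex{0} = 1
G(2) = mex{1} = 0
G(3) = mex{0} = 1
G(4) = mex{1} = 0
G(5) = mex{0,0} = 1
G(6) = mex{1,1,0} = 2
G(7) = mex{2,0,1,0} = 3
G(8) = mex{3,1,0,1} = 2
G(9) = mex{2,0,1,0} = 3
G(10) = mex{3,1,0,1} = 2
G(11) = mex{2,2,1,0} = 3
G(12) = mex{3,3,2,1} = 0
G(13) = mex{0,2,3,2} = 1
G(14) = mex{1,3,2,3} = 0
G(15) = mex{0,2,3,2} = 1
G(16) = mex{1,3,2,3} = 0
G(17) = mex{0,0,3,2} = 1
G(18) = mex{1,1,0,3} = 2
G(19) = mex{2,0,1,0} = 3
G(20) = mex{3,1,0,1} = 2
G(21) = mex{2,0,1,0} = 3
G(22) = mex{3,1,0,1} = 2
G(23) = mex{2,2,1,0} = 3
G(24) = mex{3,3,2,1} = 0
G(25) = mex{0,2,3,2} = 1
G(26) = mex{1,3,2,3} = 0
G(27) = mex{0,2,3,2} = 1
G(28) = mex{1,3,2,3} = 0
G(29) = mex{0,0,3,2} = 1
P-positions are exactly the n with G(n) = 0.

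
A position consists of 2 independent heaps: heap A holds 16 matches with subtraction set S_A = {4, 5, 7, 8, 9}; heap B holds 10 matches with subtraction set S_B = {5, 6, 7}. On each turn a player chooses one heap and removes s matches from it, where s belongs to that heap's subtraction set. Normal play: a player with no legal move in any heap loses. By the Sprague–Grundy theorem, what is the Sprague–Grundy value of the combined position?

2

Heap A, S = {4, 5, 7, 8, 9}:
n :  0  1  2  3  4  5  6  7  8  9 10 11 12 13 14 15 16
G :  0  0  0  0  1  1  1  1  2  2  2  2  3  0  0  0  0
G_A(16) = 0.
Heap B, S = {5, 6, 7}:
G(0) = 0
G(1) = mex{} = 0
G(2) = mex{} = 0
G(3) = mex{} = 0
G(4) = mex{} = 0
G(5) = mex{0} = 1
G(6) = mex{0,0} = 1
G(7) = mex{0,0,0} = 1
G(8) = mex{0,0,0} = 1
G(9) = mex{0,0,0} = 1
G(10) = mex{1,0,0} = 2
G_B(10) = 2.
Combined Grundy value = 0 ⊕ 2 = 2.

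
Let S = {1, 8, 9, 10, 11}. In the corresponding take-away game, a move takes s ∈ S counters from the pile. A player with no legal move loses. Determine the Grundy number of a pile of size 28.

n :  0  1  2  3  4  5  6  7  8  9 10 11 12 13 14 15 16 17 18 19 20 21 22 23 24 25 26 27 28
G :  0  1  0  1  0  1  0  1  2  3  2  3  2  3  2  3  4  5  0  1  0  1  0  1  0  1  2  3  2

2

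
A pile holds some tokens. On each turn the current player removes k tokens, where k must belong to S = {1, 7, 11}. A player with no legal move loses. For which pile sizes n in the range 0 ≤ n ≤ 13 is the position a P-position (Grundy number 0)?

0, 2, 4, 6, 8, 10, 12

G(0) = 0
G(1) = mex{0} = 1
G(2) = mex{1} = 0
G(3) = mex{0} = 1
G(4) = mex{1} = 0
G(5) = mex{0} = 1
G(6) = mex{1} = 0
G(7) = mex{0,0} = 1
G(8) = mex{1,1} = 0
G(9) = mex{0,0} = 1
G(10) = mex{1,1} = 0
G(11) = mex{0,0,0} = 1
G(12) = mex{1,1,1} = 0
G(13) = mex{0,0,0} = 1
P-positions are exactly the n with G(n) = 0.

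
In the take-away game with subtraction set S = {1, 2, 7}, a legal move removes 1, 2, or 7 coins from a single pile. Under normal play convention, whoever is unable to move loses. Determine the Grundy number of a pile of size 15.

n :  0  1  2  3  4  5  6  7  8  9 10 11 12 13 14 15
G :  0  1  2  0  1  2  0  1  2  0  1  2  0  1  2  0

0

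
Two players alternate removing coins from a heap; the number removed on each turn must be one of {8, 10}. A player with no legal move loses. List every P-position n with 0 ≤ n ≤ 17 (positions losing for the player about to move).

0, 1, 2, 3, 4, 5, 6, 7

G(0) = 0
G(1) = mex{} = 0
G(2) = mex{} = 0
G(3) = mex{} = 0
G(4) = mex{} = 0
G(5) = mex{} = 0
G(6) = mex{} = 0
G(7) = mex{} = 0
G(8) = mex{0} = 1
G(9) = mex{0} = 1
G(10) = mex{0,0} = 1
G(11) = mex{0,0} = 1
G(12) = mex{0,0} = 1
G(13) = mex{0,0} = 1
G(14) = mex{0,0} = 1
G(15) = mex{0,0} = 1
G(16) = mex{1,0} = 2
G(17) = mex{1,0} = 2
P-positions are exactly the n with G(n) = 0.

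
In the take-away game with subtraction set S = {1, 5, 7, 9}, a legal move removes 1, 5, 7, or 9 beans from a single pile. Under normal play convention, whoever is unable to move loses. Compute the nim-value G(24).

0

n :  0  1  2  3  4  5  6  7  8  9 10 11 12 13 14 15 16 17 18 19 20 21 22 23 24
G :  0  1  0  1  0  1  0  1  0  1  0  1  0  1  0  1  0  1  0  1  0  1  0  1  0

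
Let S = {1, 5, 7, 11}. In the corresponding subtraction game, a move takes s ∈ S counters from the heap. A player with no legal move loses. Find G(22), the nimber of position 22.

0

n :  0  1  2  3  4  5  6  7  8  9 10 11 12 13 14 15 16 17 18 19 20 21 22
G :  0  1  0  1  0  1  0  1  0  1  0  1  0  1  0  1  0  1  0  1  0  1  0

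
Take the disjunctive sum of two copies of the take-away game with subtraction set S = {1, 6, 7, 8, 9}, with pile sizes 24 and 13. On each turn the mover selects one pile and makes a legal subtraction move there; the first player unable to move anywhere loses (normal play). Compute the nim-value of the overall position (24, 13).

All piles use S = {1, 6, 7, 8, 9}:
G(0) = 0
G(1) = mex{0} = 1
G(2) = mex{1} = 0
G(3) = mex{0} = 1
G(4) = mex{1} = 0
G(5) = mex{0} = 1
G(6) = mex{1,0} = 2
G(7) = mex{2,1,0} = 3
G(8) = mex{3,0,1,0} = 2
G(9) = mex{2,1,0,1,0} = 3
G(10) = mex{3,0,1,0,1} = 2
G(11) = mex{2,1,0,1,0} = 3
G(12) = mex{3,2,1,0,1} = 4
G(13) = mex{4,3,2,1,0} = 5
G(14) = mex{5,2,3,2,1} = 0
G(15) = mex{0,3,2,3,2} = 1
G(16) = mex{1,2,3,2,3} = 0
G(17) = mex{0,3,2,3,2} = 1
G(18) = mex{1,4,3,2,3} = 0
G(19) = mex{0,5,4,3,2} = 1
G(20) = mex{1,0,5,4,3} = 2
G(21) = mex{2,1,0,5,4} = 3
G(22) = mex{3,0,1,0,5} = 2
G(23) = mex{2,1,0,1,0} = 3
G(24) = mex{3,0,1,0,1} = 2
Pile A: G(24) = 2.
Pile B: G(13) = 5.
Combined Grundy value = 2 ⊕ 5 = 7.

7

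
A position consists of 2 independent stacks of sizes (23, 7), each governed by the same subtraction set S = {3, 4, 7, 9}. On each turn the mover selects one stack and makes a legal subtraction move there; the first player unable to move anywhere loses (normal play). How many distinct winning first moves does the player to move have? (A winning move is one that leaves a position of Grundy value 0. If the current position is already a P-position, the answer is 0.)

All stacks use S = {3, 4, 7, 9}:
G(0) = 0
G(1) = mex{} = 0
G(2) = mex{} = 0
G(3) = mex{0} = 1
G(4) = mex{0,0} = 1
G(5) = mex{0,0} = 1
G(6) = mex{1,0} = 2
G(7) = mex{1,1,0} = 2
G(8) = mex{1,1,0} = 2
G(9) = mex{2,1,0,0} = 3
G(10) = mex{2,2,1,0} = 3
G(11) = mex{2,2,1,0} = 3
G(12) = mex{3,2,1,1} = 0
G(13) = mex{3,3,2,1} = 0
G(14) = mex{3,3,2,1} = 0
G(15) = mex{0,3,2,2} = 1
G(16) = mex{0,0,3,2} = 1
G(17) = mex{0,0,3,2} = 1
G(18) = mex{1,0,3,3} = 2
G(19) = mex{1,1,0,3} = 2
G(20) = mex{1,1,0,3} = 2
G(21) = mex{2,1,0,0} = 3
G(22) = mex{2,2,1,0} = 3
G(23) = mex{2,2,1,0} = 3
Stack A: G(23) = 3.
Stack B: G(7) = 2.
Combined Grundy value = 3 ⊕ 2 = 1.
A winning move leaves total XOR = 0, i.e. changes one component's Grundy value g to g ⊕ X where X is the current total.
Stack A: need g' = 3⊕1 = 2. Options: 23−3→G=2, 23−4→G=2, 23−7→G=1, 23−9→G=0. Hits: 2.
Stack B: need g' = 2⊕1 = 3. Options: 7−3→G=1, 7−4→G=1, 7−7→G=0. Hits: 0.

2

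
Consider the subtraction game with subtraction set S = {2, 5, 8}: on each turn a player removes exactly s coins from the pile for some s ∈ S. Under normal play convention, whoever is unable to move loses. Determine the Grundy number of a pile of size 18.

G(0) = 0
G(1) = mex{} = 0
G(2) = mex{0} = 1
G(3) = mex{0} = 1
G(4) = mex{1} = 0
G(5) = mex{1,0} = 2
G(6) = mex{0,0} = 1
G(7) = mex{2,1} = 0
G(8) = mex{1,1,0} = 2
G(9) = mex{0,0,0} = 1
G(10) = mex{2,2,1} = 0
G(11) = mex{1,1,1} = 0
G(12) = mex{0,0,0} = 1
G(13) = mex{0,2,2} = 1
G(14) = mex{1,1,1} = 0
G(15) = mex{1,0,0} = 2
G(16) = mex{0,0,2} = 1
G(17) = mex{2,1,1} = 0
G(18) = mex{1,1,0} = 2

2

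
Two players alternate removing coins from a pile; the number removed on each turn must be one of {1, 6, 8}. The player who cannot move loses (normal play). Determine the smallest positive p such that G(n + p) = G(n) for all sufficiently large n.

G(0) = 0
G(1) = mex{0} = 1
G(2) = mex{1} = 0
G(3) = mex{0} = 1
G(4) = mex{1} = 0
G(5) = mex{0} = 1
G(6) = mex{1,0} = 2
G(7) = mex{2,1} = 0
G(8) = mex{0,0,0} = 1
G(9) = mex{1,1,1} = 0
G(10) = mex{0,0,0} = 1
G(11) = mex{1,1,1} = 0
G(12) = mex{0,2,0} = 1
G(13) = mex{1,0,1} = 2
G(14) = mex{2,1,2} = 0
G(15) = mex{0,0,0} = 1
G(16) = mex{1,1,1} = 0
G(n+7) = G(n) holds for n = 0,…,7 (a full window of length max(S) = 8), so the sequence is purely periodic with period 7.

7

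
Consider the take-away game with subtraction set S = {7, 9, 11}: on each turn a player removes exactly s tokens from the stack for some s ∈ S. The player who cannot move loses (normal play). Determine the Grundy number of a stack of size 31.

n :  0  1  2  3  4  5  6  7  8  9 10 11 12 13 14 15 16 17 18 19 20 21 22 23 24 25 26 27 28 29 30 31
G :  0  0  0  0  0  0  0  1  1  1  1  1  1  1  2  2  2  2  0  0  0  0  0  0  0  1  1  1  1  1  1  1

1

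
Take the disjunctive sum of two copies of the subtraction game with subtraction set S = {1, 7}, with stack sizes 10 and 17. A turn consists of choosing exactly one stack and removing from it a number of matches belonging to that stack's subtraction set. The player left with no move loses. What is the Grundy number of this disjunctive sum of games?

1

All stacks use S = {1, 7}:
n :  0  1  2  3  4  5  6  7  8  9 10 11 12 13 14 15 16 17
G :  0  1  0  1  0  1  0  1  0  1  0  1  0  1  0  1  0  1
Stack A: G(10) = 0.
Stack B: G(17) = 1.
Combined Grundy value = 0 ⊕ 1 = 1.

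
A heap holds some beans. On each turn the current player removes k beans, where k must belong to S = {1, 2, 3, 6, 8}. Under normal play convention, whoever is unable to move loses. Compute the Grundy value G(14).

1

G(0) = 0
G(1) = mex{0} = 1
G(2) = mex{1,0} = 2
G(3) = mex{2,1,0} = 3
G(4) = mex{3,2,1} = 0
G(5) = mex{0,3,2} = 1
G(6) = mex{1,0,3,0} = 2
G(7) = mex{2,1,0,1} = 3
G(8) = mex{3,2,1,2,0} = 4
G(9) = mex{4,3,2,3,1} = 0
G(10) = mex{0,4,3,0,2} = 1
G(11) = mex{1,0,4,1,3} = 2
G(12) = mex{2,1,0,2,0} = 3
G(13) = mex{3,2,1,3,1} = 0
G(14) = mex{0,3,2,4,2} = 1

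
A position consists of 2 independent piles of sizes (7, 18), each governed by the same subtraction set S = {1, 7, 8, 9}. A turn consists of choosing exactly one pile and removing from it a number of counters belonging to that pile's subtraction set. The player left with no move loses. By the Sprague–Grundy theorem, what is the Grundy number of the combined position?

1

All piles use S = {1, 7, 8, 9}:
n :  0  1  2  3  4  5  6  7  8  9 10 11 12 13 14 15 16 17 18
G :  0  1  0  1  0  1  0  1  2  3  2  3  2  3  2  3  0  1  0
Pile A: G(7) = 1.
Pile B: G(18) = 0.
Combined Grundy value = 1 ⊕ 0 = 1.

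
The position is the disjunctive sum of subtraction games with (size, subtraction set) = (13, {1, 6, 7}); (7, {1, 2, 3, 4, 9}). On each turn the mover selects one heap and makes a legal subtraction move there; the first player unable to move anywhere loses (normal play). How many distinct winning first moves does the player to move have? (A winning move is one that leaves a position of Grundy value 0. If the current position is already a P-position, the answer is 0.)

2

Heap A, S = {1, 6, 7}:
n :  0  1  2  3  4  5  6  7  8  9 10 11 12 13
G :  0  1  0  1  0  1  2  3  2  3  2  3  0  1
G_A(13) = 1.
Heap B, S = {1, 2, 3, 4, 9}:
n : 0 1 2 3 4 5 6 7
G : 0 1 2 3 4 0 1 2
G_B(7) = 2.
Combined Grundy value = 1 ⊕ 2 = 3.
A winning move leaves total XOR = 0, i.e. changes one component's Grundy value g to g ⊕ X where X is the current total.
Heap A: need g' = 1⊕3 = 2. Options: 13−1→G=0, 13−6→G=3, 13−7→G=2. Hits: 1.
Heap B: need g' = 2⊕3 = 1. Options: 7−1→G=1, 7−2→G=0, 7−3→G=4, 7−4→G=3. Hits: 1.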